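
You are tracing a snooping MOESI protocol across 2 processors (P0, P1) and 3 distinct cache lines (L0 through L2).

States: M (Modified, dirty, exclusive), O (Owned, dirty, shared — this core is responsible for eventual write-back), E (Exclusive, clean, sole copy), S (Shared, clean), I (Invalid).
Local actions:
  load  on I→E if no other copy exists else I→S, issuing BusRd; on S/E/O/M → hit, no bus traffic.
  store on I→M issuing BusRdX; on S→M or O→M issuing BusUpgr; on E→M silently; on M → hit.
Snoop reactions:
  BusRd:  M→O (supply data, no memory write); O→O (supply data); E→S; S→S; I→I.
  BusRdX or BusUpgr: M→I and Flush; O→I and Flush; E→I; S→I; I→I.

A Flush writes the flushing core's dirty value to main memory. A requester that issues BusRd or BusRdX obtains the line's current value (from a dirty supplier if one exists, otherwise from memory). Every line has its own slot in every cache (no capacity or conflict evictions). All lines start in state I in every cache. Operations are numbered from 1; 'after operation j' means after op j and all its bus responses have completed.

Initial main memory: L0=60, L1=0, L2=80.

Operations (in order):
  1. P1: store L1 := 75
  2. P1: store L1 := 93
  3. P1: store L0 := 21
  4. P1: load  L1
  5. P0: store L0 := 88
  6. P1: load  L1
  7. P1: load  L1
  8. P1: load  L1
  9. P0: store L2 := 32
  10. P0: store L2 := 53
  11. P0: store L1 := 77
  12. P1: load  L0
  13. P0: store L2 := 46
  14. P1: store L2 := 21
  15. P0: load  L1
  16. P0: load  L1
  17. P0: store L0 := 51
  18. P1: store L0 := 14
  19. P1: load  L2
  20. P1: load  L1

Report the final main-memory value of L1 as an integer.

[1] P1: store L1 := 75 | P0:I, P1:M(75) | bus: BusRdX
[2] P1: store L1 := 93 | P0:I, P1:M(93) | bus: none
[3] P1: store L0 := 21 | P0:I, P1:M(21) | bus: BusRdX
[4] P1: load  L1 | P0:I, P1:M(93) | bus: none
[5] P0: store L0 := 88 | P0:M(88), P1:I | bus: BusRdX,Flush
[6] P1: load  L1 | P0:I, P1:M(93) | bus: none
[7] P1: load  L1 | P0:I, P1:M(93) | bus: none
[8] P1: load  L1 | P0:I, P1:M(93) | bus: none
[9] P0: store L2 := 32 | P0:M(32), P1:I | bus: BusRdX
[10] P0: store L2 := 53 | P0:M(53), P1:I | bus: none
[11] P0: store L1 := 77 | P0:M(77), P1:I | bus: BusRdX,Flush
[12] P1: load  L0 | P0:O(88), P1:S(88) | bus: BusRd
[13] P0: store L2 := 46 | P0:M(46), P1:I | bus: none
[14] P1: store L2 := 21 | P0:I, P1:M(21) | bus: BusRdX,Flush
[15] P0: load  L1 | P0:M(77), P1:I | bus: none
[16] P0: load  L1 | P0:M(77), P1:I | bus: none
[17] P0: store L0 := 51 | P0:M(51), P1:I | bus: BusUpgr
[18] P1: store L0 := 14 | P0:I, P1:M(14) | bus: BusRdX,Flush
[19] P1: load  L2 | P0:I, P1:M(21) | bus: none
[20] P1: load  L1 | P0:O(77), P1:S(77) | bus: BusRd

memory[L1] = 93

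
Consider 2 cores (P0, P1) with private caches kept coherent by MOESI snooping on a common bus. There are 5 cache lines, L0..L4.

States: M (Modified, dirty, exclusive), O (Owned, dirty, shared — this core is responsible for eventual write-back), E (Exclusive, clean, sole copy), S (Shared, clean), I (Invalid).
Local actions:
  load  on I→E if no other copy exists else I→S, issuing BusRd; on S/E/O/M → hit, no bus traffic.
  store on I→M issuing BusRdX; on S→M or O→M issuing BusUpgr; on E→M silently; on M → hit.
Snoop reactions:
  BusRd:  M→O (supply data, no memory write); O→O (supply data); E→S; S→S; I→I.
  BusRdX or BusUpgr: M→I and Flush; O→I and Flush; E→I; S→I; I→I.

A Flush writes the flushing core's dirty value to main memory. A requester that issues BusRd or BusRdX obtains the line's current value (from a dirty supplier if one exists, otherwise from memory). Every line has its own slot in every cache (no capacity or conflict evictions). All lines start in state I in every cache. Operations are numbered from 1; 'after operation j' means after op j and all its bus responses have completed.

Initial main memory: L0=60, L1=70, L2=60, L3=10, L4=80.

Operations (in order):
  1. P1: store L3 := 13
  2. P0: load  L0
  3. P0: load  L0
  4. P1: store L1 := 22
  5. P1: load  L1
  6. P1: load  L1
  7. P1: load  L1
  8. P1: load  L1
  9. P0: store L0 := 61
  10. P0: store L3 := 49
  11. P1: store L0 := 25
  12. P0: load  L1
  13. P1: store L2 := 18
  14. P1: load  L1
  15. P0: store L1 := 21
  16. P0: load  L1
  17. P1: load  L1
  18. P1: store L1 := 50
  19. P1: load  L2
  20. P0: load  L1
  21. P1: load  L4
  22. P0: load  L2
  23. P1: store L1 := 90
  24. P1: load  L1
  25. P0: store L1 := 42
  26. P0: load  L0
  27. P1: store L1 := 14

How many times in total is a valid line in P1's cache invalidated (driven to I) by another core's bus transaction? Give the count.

step 1: P1: store L3 := 13  ⟶  IM  (L3)  txn=BusRdX  M[L3]=10
step 2: P0: load  L0  ⟶  EI  (L0)  txn=BusRd  M[L0]=60
step 3: P0: load  L0  ⟶  EI  (L0)  txn=∅  M[L0]=60
step 4: P1: store L1 := 22  ⟶  IM  (L1)  txn=BusRdX  M[L1]=70
step 5: P1: load  L1  ⟶  IM  (L1)  txn=∅  M[L1]=70
step 6: P1: load  L1  ⟶  IM  (L1)  txn=∅  M[L1]=70
step 7: P1: load  L1  ⟶  IM  (L1)  txn=∅  M[L1]=70
step 8: P1: load  L1  ⟶  IM  (L1)  txn=∅  M[L1]=70
step 9: P0: store L0 := 61  ⟶  MI  (L0)  txn=∅  M[L0]=60
step 10: P0: store L3 := 49  ⟶  MI  (L3)  txn=BusRdX+Flush  M[L3]=13
step 11: P1: store L0 := 25  ⟶  IM  (L0)  txn=BusRdX+Flush  M[L0]=61
step 12: P0: load  L1  ⟶  SO  (L1)  txn=BusRd  M[L1]=70
step 13: P1: store L2 := 18  ⟶  IM  (L2)  txn=BusRdX  M[L2]=60
step 14: P1: load  L1  ⟶  SO  (L1)  txn=∅  M[L1]=70
step 15: P0: store L1 := 21  ⟶  MI  (L1)  txn=BusUpgr+Flush  M[L1]=22
step 16: P0: load  L1  ⟶  MI  (L1)  txn=∅  M[L1]=22
step 17: P1: load  L1  ⟶  OS  (L1)  txn=BusRd  M[L1]=22
step 18: P1: store L1 := 50  ⟶  IM  (L1)  txn=BusUpgr+Flush  M[L1]=21
step 19: P1: load  L2  ⟶  IM  (L2)  txn=∅  M[L2]=60
step 20: P0: load  L1  ⟶  SO  (L1)  txn=BusRd  M[L1]=21
step 21: P1: load  L4  ⟶  IE  (L4)  txn=BusRd  M[L4]=80
step 22: P0: load  L2  ⟶  SO  (L2)  txn=BusRd  M[L2]=60
step 23: P1: store L1 := 90  ⟶  IM  (L1)  txn=BusUpgr  M[L1]=21
step 24: P1: load  L1  ⟶  IM  (L1)  txn=∅  M[L1]=21
step 25: P0: store L1 := 42  ⟶  MI  (L1)  txn=BusRdX+Flush  M[L1]=90
step 26: P0: load  L0  ⟶  SO  (L0)  txn=BusRd  M[L0]=61
step 27: P1: store L1 := 14  ⟶  IM  (L1)  txn=BusRdX+Flush  M[L1]=42

invalidations = 3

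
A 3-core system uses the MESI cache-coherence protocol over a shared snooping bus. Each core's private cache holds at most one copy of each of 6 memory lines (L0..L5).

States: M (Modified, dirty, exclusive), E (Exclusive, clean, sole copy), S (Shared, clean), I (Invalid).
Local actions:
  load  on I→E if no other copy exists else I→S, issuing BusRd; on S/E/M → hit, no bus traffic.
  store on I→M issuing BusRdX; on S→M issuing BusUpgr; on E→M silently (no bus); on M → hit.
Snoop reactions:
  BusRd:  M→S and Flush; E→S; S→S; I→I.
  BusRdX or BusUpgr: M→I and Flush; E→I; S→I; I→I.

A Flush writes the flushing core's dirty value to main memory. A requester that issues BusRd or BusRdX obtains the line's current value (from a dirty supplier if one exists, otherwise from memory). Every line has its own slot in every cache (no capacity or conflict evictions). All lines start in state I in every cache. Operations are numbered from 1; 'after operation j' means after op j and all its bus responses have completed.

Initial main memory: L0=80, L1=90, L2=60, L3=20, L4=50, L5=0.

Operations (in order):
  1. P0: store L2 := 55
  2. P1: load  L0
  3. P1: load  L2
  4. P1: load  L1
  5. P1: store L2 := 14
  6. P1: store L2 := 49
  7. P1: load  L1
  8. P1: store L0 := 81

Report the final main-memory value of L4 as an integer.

step 1: P0: store L2 := 55  ⟶  MII  (L2)  txn=BusRdX  M[L2]=60
step 2: P1: load  L0  ⟶  IEI  (L0)  txn=BusRd  M[L0]=80
step 3: P1: load  L2  ⟶  SSI  (L2)  txn=BusRd+Flush  M[L2]=55
step 4: P1: load  L1  ⟶  IEI  (L1)  txn=BusRd  M[L1]=90
step 5: P1: store L2 := 14  ⟶  IMI  (L2)  txn=BusUpgr  M[L2]=55
step 6: P1: store L2 := 49  ⟶  IMI  (L2)  txn=∅  M[L2]=55
step 7: P1: load  L1  ⟶  IEI  (L1)  txn=∅  M[L1]=90
step 8: P1: store L0 := 81  ⟶  IMI  (L0)  txn=∅  M[L0]=80

memory[L4] = 50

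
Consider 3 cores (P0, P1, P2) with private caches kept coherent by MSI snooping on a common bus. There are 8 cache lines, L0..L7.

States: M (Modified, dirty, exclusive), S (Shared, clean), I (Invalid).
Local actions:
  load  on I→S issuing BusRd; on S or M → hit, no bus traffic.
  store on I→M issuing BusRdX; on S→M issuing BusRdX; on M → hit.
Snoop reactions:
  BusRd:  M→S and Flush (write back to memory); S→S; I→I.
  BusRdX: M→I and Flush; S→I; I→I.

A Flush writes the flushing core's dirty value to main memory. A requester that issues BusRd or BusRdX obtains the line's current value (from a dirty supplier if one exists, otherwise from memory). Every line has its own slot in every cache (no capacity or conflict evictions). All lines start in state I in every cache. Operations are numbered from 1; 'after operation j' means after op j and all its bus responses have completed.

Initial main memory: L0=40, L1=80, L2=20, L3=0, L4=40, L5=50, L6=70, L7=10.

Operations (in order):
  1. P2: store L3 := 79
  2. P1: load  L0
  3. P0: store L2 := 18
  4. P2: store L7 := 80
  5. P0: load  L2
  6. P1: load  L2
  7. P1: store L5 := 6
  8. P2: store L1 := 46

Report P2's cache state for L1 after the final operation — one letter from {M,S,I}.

state = M

1. P2: store L3 := 79  bus=[BusRdX]  L3: P0=I P1=I P2=M  mem[L3]=0
2. P1: load  L0  bus=[BusRd]  L0: P0=I P1=S P2=I  mem[L0]=40
3. P0: store L2 := 18  bus=[BusRdX]  L2: P0=M P1=I P2=I  mem[L2]=20
4. P2: store L7 := 80  bus=[BusRdX]  L7: P0=I P1=I P2=M  mem[L7]=10
5. P0: load  L2  bus=[-]  L2: P0=M P1=I P2=I  mem[L2]=20
6. P1: load  L2  bus=[BusRd,Flush]  L2: P0=S P1=S P2=I  mem[L2]=18
7. P1: store L5 := 6  bus=[BusRdX]  L5: P0=I P1=M P2=I  mem[L5]=50
8. P2: store L1 := 46  bus=[BusRdX]  L1: P0=I P1=I P2=M  mem[L1]=80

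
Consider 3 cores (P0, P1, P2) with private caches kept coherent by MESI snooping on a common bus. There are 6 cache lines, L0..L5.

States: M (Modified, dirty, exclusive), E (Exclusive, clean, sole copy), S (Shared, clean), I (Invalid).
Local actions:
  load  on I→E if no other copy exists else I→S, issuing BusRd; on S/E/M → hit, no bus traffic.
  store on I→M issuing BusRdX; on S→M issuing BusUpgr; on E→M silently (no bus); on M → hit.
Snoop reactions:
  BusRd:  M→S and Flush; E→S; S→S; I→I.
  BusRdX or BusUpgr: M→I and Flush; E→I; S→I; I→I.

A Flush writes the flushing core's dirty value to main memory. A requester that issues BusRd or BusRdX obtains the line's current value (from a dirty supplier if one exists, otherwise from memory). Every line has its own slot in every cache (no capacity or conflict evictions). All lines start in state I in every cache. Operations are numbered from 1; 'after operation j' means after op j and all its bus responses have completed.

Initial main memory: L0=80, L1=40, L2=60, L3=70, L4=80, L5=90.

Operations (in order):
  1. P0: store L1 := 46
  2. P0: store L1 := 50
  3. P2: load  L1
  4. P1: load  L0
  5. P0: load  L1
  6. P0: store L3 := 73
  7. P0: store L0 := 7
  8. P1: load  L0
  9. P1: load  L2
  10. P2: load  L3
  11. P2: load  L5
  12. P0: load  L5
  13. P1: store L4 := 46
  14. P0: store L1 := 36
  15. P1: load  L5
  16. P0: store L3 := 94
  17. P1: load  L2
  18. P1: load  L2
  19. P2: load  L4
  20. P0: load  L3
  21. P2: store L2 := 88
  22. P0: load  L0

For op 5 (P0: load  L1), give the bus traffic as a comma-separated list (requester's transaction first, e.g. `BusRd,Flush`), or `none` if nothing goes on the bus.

step 1: P0: store L1 := 46  ⟶  MII  (L1)  txn=BusRdX  M[L1]=40
step 2: P0: store L1 := 50  ⟶  MII  (L1)  txn=∅  M[L1]=40
step 3: P2: load  L1  ⟶  SIS  (L1)  txn=BusRd+Flush  M[L1]=50
step 4: P1: load  L0  ⟶  IEI  (L0)  txn=BusRd  M[L0]=80
step 5: P0: load  L1  ⟶  SIS  (L1)  txn=∅  M[L1]=50
step 6: P0: store L3 := 73  ⟶  MII  (L3)  txn=BusRdX  M[L3]=70
step 7: P0: store L0 := 7  ⟶  MII  (L0)  txn=BusRdX  M[L0]=80
step 8: P1: load  L0  ⟶  SSI  (L0)  txn=BusRd+Flush  M[L0]=7
step 9: P1: load  L2  ⟶  IEI  (L2)  txn=BusRd  M[L2]=60
step 10: P2: load  L3  ⟶  SIS  (L3)  txn=BusRd+Flush  M[L3]=73
step 11: P2: load  L5  ⟶  IIE  (L5)  txn=BusRd  M[L5]=90
step 12: P0: load  L5  ⟶  SIS  (L5)  txn=BusRd  M[L5]=90
step 13: P1: store L4 := 46  ⟶  IMI  (L4)  txn=BusRdX  M[L4]=80
step 14: P0: store L1 := 36  ⟶  MII  (L1)  txn=BusUpgr  M[L1]=50
step 15: P1: load  L5  ⟶  SSS  (L5)  txn=BusRd  M[L5]=90
step 16: P0: store L3 := 94  ⟶  MII  (L3)  txn=BusUpgr  M[L3]=73
step 17: P1: load  L2  ⟶  IEI  (L2)  txn=∅  M[L2]=60
step 18: P1: load  L2  ⟶  IEI  (L2)  txn=∅  M[L2]=60
step 19: P2: load  L4  ⟶  ISS  (L4)  txn=BusRd+Flush  M[L4]=46
step 20: P0: load  L3  ⟶  MII  (L3)  txn=∅  M[L3]=73
step 21: P2: store L2 := 88  ⟶  IIM  (L2)  txn=BusRdX  M[L2]=60
step 22: P0: load  L0  ⟶  SSI  (L0)  txn=∅  M[L0]=7

bus = none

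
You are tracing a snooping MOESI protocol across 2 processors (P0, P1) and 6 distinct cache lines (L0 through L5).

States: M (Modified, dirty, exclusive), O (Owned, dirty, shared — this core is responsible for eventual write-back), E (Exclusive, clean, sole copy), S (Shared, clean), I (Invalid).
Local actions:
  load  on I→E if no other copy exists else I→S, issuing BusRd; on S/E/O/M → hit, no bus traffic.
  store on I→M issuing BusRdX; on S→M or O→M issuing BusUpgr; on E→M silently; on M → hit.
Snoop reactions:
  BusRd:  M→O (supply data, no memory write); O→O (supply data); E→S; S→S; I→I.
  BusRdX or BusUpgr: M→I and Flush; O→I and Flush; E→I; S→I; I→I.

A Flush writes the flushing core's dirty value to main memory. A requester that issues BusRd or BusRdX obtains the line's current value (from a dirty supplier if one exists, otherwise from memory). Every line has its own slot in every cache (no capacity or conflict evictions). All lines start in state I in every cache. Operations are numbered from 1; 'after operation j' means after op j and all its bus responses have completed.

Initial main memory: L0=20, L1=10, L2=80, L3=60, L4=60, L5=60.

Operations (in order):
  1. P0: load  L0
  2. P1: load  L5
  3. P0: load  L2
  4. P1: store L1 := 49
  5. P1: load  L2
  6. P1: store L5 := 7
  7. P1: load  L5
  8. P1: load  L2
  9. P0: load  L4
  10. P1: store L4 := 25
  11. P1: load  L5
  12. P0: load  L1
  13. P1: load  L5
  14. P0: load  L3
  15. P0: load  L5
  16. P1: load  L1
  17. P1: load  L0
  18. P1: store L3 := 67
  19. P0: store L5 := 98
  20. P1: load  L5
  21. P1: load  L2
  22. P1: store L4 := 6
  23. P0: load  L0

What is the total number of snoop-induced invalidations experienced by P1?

invalidations = 1

[1] P0: load  L0 | P0:E(20), P1:I | bus: BusRd
[2] P1: load  L5 | P0:I, P1:E(60) | bus: BusRd
[3] P0: load  L2 | P0:E(80), P1:I | bus: BusRd
[4] P1: store L1 := 49 | P0:I, P1:M(49) | bus: BusRdX
[5] P1: load  L2 | P0:S(80), P1:S(80) | bus: BusRd
[6] P1: store L5 := 7 | P0:I, P1:M(7) | bus: none
[7] P1: load  L5 | P0:I, P1:M(7) | bus: none
[8] P1: load  L2 | P0:S(80), P1:S(80) | bus: none
[9] P0: load  L4 | P0:E(60), P1:I | bus: BusRd
[10] P1: store L4 := 25 | P0:I, P1:M(25) | bus: BusRdX
[11] P1: load  L5 | P0:I, P1:M(7) | bus: none
[12] P0: load  L1 | P0:S(49), P1:O(49) | bus: BusRd
[13] P1: load  L5 | P0:I, P1:M(7) | bus: none
[14] P0: load  L3 | P0:E(60), P1:I | bus: BusRd
[15] P0: load  L5 | P0:S(7), P1:O(7) | bus: BusRd
[16] P1: load  L1 | P0:S(49), P1:O(49) | bus: none
[17] P1: load  L0 | P0:S(20), P1:S(20) | bus: BusRd
[18] P1: store L3 := 67 | P0:I, P1:M(67) | bus: BusRdX
[19] P0: store L5 := 98 | P0:M(98), P1:I | bus: BusUpgr,Flush
[20] P1: load  L5 | P0:O(98), P1:S(98) | bus: BusRd
[21] P1: load  L2 | P0:S(80), P1:S(80) | bus: none
[22] P1: store L4 := 6 | P0:I, P1:M(6) | bus: none
[23] P0: load  L0 | P0:S(20), P1:S(20) | bus: none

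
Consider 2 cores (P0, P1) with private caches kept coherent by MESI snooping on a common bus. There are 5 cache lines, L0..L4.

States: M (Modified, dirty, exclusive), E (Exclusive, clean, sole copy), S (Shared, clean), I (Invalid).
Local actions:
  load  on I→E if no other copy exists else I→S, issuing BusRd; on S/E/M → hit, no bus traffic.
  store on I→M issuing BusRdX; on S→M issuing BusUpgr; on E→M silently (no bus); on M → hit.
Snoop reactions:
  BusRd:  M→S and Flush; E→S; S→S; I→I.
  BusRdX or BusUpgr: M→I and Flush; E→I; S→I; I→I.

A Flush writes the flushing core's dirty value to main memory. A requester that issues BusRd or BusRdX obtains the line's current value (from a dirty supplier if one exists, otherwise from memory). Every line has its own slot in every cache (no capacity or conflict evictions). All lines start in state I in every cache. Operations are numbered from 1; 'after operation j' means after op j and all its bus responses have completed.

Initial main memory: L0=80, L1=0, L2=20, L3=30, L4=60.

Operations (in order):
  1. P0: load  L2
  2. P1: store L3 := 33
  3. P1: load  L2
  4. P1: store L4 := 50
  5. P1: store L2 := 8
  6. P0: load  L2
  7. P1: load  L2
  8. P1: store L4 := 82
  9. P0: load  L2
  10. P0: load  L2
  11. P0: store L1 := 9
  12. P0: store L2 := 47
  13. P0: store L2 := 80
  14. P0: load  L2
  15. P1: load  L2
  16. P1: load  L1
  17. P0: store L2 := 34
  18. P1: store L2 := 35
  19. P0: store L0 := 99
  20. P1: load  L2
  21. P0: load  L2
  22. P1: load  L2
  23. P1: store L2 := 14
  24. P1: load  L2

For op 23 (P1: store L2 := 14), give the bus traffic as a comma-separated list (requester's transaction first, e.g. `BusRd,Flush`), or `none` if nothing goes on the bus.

bus = BusUpgr

1. P0: load  L2  bus=[BusRd]  L2: P0=E P1=I  mem[L2]=20
2. P1: store L3 := 33  bus=[BusRdX]  L3: P0=I P1=M  mem[L3]=30
3. P1: load  L2  bus=[BusRd]  L2: P0=S P1=S  mem[L2]=20
4. P1: store L4 := 50  bus=[BusRdX]  L4: P0=I P1=M  mem[L4]=60
5. P1: store L2 := 8  bus=[BusUpgr]  L2: P0=I P1=M  mem[L2]=20
6. P0: load  L2  bus=[BusRd,Flush]  L2: P0=S P1=S  mem[L2]=8
7. P1: load  L2  bus=[-]  L2: P0=S P1=S  mem[L2]=8
8. P1: store L4 := 82  bus=[-]  L4: P0=I P1=M  mem[L4]=60
9. P0: load  L2  bus=[-]  L2: P0=S P1=S  mem[L2]=8
10. P0: load  L2  bus=[-]  L2: P0=S P1=S  mem[L2]=8
11. P0: store L1 := 9  bus=[BusRdX]  L1: P0=M P1=I  mem[L1]=0
12. P0: store L2 := 47  bus=[BusUpgr]  L2: P0=M P1=I  mem[L2]=8
13. P0: store L2 := 80  bus=[-]  L2: P0=M P1=I  mem[L2]=8
14. P0: load  L2  bus=[-]  L2: P0=M P1=I  mem[L2]=8
15. P1: load  L2  bus=[BusRd,Flush]  L2: P0=S P1=S  mem[L2]=80
16. P1: load  L1  bus=[BusRd,Flush]  L1: P0=S P1=S  mem[L1]=9
17. P0: store L2 := 34  bus=[BusUpgr]  L2: P0=M P1=I  mem[L2]=80
18. P1: store L2 := 35  bus=[BusRdX,Flush]  L2: P0=I P1=M  mem[L2]=34
19. P0: store L0 := 99  bus=[BusRdX]  L0: P0=M P1=I  mem[L0]=80
20. P1: load  L2  bus=[-]  L2: P0=I P1=M  mem[L2]=34
21. P0: load  L2  bus=[BusRd,Flush]  L2: P0=S P1=S  mem[L2]=35
22. P1: load  L2  bus=[-]  L2: P0=S P1=S  mem[L2]=35
23. P1: store L2 := 14  bus=[BusUpgr]  L2: P0=I P1=M  mem[L2]=35
24. P1: load  L2  bus=[-]  L2: P0=I P1=M  mem[L2]=35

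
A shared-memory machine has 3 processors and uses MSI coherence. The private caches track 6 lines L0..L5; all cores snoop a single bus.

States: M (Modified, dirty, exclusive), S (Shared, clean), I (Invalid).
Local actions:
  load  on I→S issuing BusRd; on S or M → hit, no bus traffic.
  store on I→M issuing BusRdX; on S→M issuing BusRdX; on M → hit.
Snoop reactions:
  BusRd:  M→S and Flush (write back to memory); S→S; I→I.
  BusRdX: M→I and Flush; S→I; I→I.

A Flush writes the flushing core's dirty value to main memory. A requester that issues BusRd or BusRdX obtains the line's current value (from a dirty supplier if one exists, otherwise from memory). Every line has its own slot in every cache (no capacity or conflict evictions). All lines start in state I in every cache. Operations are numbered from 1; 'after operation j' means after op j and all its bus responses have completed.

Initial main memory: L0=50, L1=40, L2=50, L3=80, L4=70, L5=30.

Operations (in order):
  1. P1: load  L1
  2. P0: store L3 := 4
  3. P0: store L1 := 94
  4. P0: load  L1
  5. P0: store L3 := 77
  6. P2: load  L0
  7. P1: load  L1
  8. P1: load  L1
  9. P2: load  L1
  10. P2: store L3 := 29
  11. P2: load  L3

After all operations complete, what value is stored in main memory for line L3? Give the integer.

1. P1: load  L1  bus=[BusRd]  L1: P0=I P1=S P2=I  mem[L1]=40
2. P0: store L3 := 4  bus=[BusRdX]  L3: P0=M P1=I P2=I  mem[L3]=80
3. P0: store L1 := 94  bus=[BusRdX]  L1: P0=M P1=I P2=I  mem[L1]=40
4. P0: load  L1  bus=[-]  L1: P0=M P1=I P2=I  mem[L1]=40
5. P0: store L3 := 77  bus=[-]  L3: P0=M P1=I P2=I  mem[L3]=80
6. P2: load  L0  bus=[BusRd]  L0: P0=I P1=I P2=S  mem[L0]=50
7. P1: load  L1  bus=[BusRd,Flush]  L1: P0=S P1=S P2=I  mem[L1]=94
8. P1: load  L1  bus=[-]  L1: P0=S P1=S P2=I  mem[L1]=94
9. P2: load  L1  bus=[BusRd]  L1: P0=S P1=S P2=S  mem[L1]=94
10. P2: store L3 := 29  bus=[BusRdX,Flush]  L3: P0=I P1=I P2=M  mem[L3]=77
11. P2: load  L3  bus=[-]  L3: P0=I P1=I P2=M  mem[L3]=77

memory[L3] = 77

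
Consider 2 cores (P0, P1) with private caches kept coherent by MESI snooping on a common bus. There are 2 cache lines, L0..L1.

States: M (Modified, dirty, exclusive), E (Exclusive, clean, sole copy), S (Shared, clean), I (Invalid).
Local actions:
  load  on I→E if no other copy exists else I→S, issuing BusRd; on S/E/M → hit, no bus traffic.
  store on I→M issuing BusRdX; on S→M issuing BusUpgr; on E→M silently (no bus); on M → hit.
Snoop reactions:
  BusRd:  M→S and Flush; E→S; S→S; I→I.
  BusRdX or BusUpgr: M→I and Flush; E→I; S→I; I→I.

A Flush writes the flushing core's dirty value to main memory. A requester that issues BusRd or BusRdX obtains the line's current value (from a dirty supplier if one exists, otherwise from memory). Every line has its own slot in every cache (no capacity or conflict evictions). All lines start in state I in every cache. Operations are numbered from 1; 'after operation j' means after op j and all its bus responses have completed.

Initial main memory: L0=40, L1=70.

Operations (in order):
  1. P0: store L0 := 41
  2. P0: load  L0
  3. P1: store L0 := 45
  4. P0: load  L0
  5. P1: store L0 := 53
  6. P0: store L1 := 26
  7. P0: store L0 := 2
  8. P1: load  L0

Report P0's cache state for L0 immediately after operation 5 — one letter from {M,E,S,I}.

state = I

[1] P0: store L0 := 41 | P0:M(41), P1:I | bus: BusRdX
[2] P0: load  L0 | P0:M(41), P1:I | bus: none
[3] P1: store L0 := 45 | P0:I, P1:M(45) | bus: BusRdX,Flush
[4] P0: load  L0 | P0:S(45), P1:S(45) | bus: BusRd,Flush
[5] P1: store L0 := 53 | P0:I, P1:M(53) | bus: BusUpgr
[6] P0: store L1 := 26 | P0:M(26), P1:I | bus: BusRdX
[7] P0: store L0 := 2 | P0:M(2), P1:I | bus: BusRdX,Flush
[8] P1: load  L0 | P0:S(2), P1:S(2) | bus: BusRd,Flush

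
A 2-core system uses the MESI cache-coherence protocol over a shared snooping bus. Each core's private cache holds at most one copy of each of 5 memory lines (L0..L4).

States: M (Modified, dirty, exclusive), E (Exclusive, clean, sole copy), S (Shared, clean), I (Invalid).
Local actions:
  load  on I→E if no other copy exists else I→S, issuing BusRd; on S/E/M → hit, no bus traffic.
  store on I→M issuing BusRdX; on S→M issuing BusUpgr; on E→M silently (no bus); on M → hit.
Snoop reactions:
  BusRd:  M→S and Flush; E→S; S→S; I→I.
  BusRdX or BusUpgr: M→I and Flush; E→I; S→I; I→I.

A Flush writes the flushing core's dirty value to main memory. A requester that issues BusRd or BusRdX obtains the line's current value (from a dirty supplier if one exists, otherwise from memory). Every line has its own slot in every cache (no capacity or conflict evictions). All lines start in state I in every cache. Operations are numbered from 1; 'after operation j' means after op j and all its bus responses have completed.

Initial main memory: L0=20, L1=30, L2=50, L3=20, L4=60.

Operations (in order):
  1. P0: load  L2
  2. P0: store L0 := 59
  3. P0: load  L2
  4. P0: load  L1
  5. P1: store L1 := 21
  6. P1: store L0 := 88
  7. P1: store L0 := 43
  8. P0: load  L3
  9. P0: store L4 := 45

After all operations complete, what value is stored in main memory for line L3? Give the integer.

1. P0: load  L2  bus=[BusRd]  L2: P0=E P1=I  mem[L2]=50
2. P0: store L0 := 59  bus=[BusRdX]  L0: P0=M P1=I  mem[L0]=20
3. P0: load  L2  bus=[-]  L2: P0=E P1=I  mem[L2]=50
4. P0: load  L1  bus=[BusRd]  L1: P0=E P1=I  mem[L1]=30
5. P1: store L1 := 21  bus=[BusRdX]  L1: P0=I P1=M  mem[L1]=30
6. P1: store L0 := 88  bus=[BusRdX,Flush]  L0: P0=I P1=M  mem[L0]=59
7. P1: store L0 := 43  bus=[-]  L0: P0=I P1=M  mem[L0]=59
8. P0: load  L3  bus=[BusRd]  L3: P0=E P1=I  mem[L3]=20
9. P0: store L4 := 45  bus=[BusRdX]  L4: P0=M P1=I  mem[L4]=60

memory[L3] = 20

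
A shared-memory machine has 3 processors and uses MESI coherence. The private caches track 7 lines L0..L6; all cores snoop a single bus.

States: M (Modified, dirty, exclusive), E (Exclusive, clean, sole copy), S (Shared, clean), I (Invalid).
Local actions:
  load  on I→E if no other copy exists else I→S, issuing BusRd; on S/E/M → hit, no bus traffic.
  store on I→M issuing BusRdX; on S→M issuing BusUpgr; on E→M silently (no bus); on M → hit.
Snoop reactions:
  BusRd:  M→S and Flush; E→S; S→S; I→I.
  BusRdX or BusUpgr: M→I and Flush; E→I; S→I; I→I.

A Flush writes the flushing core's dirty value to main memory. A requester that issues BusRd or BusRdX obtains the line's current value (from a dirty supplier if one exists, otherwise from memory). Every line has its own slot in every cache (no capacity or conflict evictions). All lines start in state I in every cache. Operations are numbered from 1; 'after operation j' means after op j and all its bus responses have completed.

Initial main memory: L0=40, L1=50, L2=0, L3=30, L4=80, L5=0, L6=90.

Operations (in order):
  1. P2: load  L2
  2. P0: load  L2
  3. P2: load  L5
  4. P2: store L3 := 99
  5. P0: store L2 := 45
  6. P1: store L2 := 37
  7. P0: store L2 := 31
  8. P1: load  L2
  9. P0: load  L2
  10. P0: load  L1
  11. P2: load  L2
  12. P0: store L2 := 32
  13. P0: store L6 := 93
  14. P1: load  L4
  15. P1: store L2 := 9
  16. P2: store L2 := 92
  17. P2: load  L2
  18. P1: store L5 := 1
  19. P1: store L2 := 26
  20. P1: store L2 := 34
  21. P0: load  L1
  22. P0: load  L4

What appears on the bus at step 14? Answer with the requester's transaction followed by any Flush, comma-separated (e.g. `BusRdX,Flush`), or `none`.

  op1 P2: load  L2 → I/I/E on L2; bus BusRd; mem=0
  op2 P0: load  L2 → S/I/S on L2; bus BusRd; mem=0
  op3 P2: load  L5 → I/I/E on L5; bus BusRd; mem=0
  op4 P2: store L3 := 99 → I/I/M on L3; bus BusRdX; mem=30
  op5 P0: store L2 := 45 → M/I/I on L2; bus BusUpgr; mem=0
  op6 P1: store L2 := 37 → I/M/I on L2; bus BusRdX Flush; mem=45
  op7 P0: store L2 := 31 → M/I/I on L2; bus BusRdX Flush; mem=37
  op8 P1: load  L2 → S/S/I on L2; bus BusRd Flush; mem=31
  op9 P0: load  L2 → S/S/I on L2; bus (none); mem=31
  op10 P0: load  L1 → E/I/I on L1; bus BusRd; mem=50
  op11 P2: load  L2 → S/S/S on L2; bus BusRd; mem=31
  op12 P0: store L2 := 32 → M/I/I on L2; bus BusUpgr; mem=31
  op13 P0: store L6 := 93 → M/I/I on L6; bus BusRdX; mem=90
  op14 P1: load  L4 → I/E/I on L4; bus BusRd; mem=80
  op15 P1: store L2 := 9 → I/M/I on L2; bus BusRdX Flush; mem=32
  op16 P2: store L2 := 92 → I/I/M on L2; bus BusRdX Flush; mem=9
  op17 P2: load  L2 → I/I/M on L2; bus (none); mem=9
  op18 P1: store L5 := 1 → I/M/I on L5; bus BusRdX; mem=0
  op19 P1: store L2 := 26 → I/M/I on L2; bus BusRdX Flush; mem=92
  op20 P1: store L2 := 34 → I/M/I on L2; bus (none); mem=92
  op21 P0: load  L1 → E/I/I on L1; bus (none); mem=50
  op22 P0: load  L4 → S/S/I on L4; bus BusRd; mem=80

bus = BusRd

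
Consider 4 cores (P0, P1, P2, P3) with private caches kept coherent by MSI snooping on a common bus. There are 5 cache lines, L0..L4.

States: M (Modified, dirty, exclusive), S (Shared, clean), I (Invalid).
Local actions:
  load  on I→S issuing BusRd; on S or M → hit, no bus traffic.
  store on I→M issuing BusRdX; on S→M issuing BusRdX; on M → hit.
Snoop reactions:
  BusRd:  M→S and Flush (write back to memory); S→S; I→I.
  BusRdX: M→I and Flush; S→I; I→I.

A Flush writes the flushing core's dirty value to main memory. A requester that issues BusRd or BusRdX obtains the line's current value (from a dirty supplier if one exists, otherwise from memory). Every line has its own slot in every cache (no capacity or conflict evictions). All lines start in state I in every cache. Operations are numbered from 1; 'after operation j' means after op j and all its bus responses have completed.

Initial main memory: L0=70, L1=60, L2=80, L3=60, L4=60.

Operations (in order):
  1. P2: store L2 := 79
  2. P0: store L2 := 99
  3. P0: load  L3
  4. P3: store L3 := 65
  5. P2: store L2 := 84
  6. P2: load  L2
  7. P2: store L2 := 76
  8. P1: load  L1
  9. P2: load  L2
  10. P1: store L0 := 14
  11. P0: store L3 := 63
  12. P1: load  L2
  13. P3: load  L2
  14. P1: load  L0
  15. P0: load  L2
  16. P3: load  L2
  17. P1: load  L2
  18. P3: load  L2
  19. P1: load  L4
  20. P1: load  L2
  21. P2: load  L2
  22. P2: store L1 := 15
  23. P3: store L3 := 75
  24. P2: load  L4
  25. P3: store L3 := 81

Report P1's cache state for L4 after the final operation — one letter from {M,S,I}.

state = S

step 1: P2: store L2 := 79  ⟶  IIMI  (L2)  txn=BusRdX  M[L2]=80
step 2: P0: store L2 := 99  ⟶  MIII  (L2)  txn=BusRdX+Flush  M[L2]=79
step 3: P0: load  L3  ⟶  SIII  (L3)  txn=BusRd  M[L3]=60
step 4: P3: store L3 := 65  ⟶  IIIM  (L3)  txn=BusRdX  M[L3]=60
step 5: P2: store L2 := 84  ⟶  IIMI  (L2)  txn=BusRdX+Flush  M[L2]=99
step 6: P2: load  L2  ⟶  IIMI  (L2)  txn=∅  M[L2]=99
step 7: P2: store L2 := 76  ⟶  IIMI  (L2)  txn=∅  M[L2]=99
step 8: P1: load  L1  ⟶  ISII  (L1)  txn=BusRd  M[L1]=60
step 9: P2: load  L2  ⟶  IIMI  (L2)  txn=∅  M[L2]=99
step 10: P1: store L0 := 14  ⟶  IMII  (L0)  txn=BusRdX  M[L0]=70
step 11: P0: store L3 := 63  ⟶  MIII  (L3)  txn=BusRdX+Flush  M[L3]=65
step 12: P1: load  L2  ⟶  ISSI  (L2)  txn=BusRd+Flush  M[L2]=76
step 13: P3: load  L2  ⟶  ISSS  (L2)  txn=BusRd  M[L2]=76
step 14: P1: load  L0  ⟶  IMII  (L0)  txn=∅  M[L0]=70
step 15: P0: load  L2  ⟶  SSSS  (L2)  txn=BusRd  M[L2]=76
step 16: P3: load  L2  ⟶  SSSS  (L2)  txn=∅  M[L2]=76
step 17: P1: load  L2  ⟶  SSSS  (L2)  txn=∅  M[L2]=76
step 18: P3: load  L2  ⟶  SSSS  (L2)  txn=∅  M[L2]=76
step 19: P1: load  L4  ⟶  ISII  (L4)  txn=BusRd  M[L4]=60
step 20: P1: load  L2  ⟶  SSSS  (L2)  txn=∅  M[L2]=76
step 21: P2: load  L2  ⟶  SSSS  (L2)  txn=∅  M[L2]=76
step 22: P2: store L1 := 15  ⟶  IIMI  (L1)  txn=BusRdX  M[L1]=60
step 23: P3: store L3 := 75  ⟶  IIIM  (L3)  txn=BusRdX+Flush  M[L3]=63
step 24: P2: load  L4  ⟶  ISSI  (L4)  txn=BusRd  M[L4]=60
step 25: P3: store L3 := 81  ⟶  IIIM  (L3)  txn=∅  M[L3]=63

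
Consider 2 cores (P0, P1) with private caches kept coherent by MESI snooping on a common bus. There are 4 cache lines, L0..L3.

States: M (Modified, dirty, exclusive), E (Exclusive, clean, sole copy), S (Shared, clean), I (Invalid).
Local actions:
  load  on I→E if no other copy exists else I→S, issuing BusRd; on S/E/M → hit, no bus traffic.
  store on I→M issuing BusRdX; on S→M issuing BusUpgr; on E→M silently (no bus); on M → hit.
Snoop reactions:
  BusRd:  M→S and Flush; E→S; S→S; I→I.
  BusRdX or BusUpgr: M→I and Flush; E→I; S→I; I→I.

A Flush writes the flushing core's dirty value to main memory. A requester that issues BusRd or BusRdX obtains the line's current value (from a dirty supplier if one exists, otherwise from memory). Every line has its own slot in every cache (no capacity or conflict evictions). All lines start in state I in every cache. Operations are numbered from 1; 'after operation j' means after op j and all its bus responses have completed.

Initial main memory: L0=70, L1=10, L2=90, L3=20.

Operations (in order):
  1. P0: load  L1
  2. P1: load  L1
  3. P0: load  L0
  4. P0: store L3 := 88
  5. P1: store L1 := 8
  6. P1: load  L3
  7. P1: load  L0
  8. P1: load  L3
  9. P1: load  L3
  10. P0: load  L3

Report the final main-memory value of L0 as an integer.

memory[L0] = 70

step 1: P0: load  L1  ⟶  EI  (L1)  txn=BusRd  M[L1]=10
step 2: P1: load  L1  ⟶  SS  (L1)  txn=BusRd  M[L1]=10
step 3: P0: load  L0  ⟶  EI  (L0)  txn=BusRd  M[L0]=70
step 4: P0: store L3 := 88  ⟶  MI  (L3)  txn=BusRdX  M[L3]=20
step 5: P1: store L1 := 8  ⟶  IM  (L1)  txn=BusUpgr  M[L1]=10
step 6: P1: load  L3  ⟶  SS  (L3)  txn=BusRd+Flush  M[L3]=88
step 7: P1: load  L0  ⟶  SS  (L0)  txn=BusRd  M[L0]=70
step 8: P1: load  L3  ⟶  SS  (L3)  txn=∅  M[L3]=88
step 9: P1: load  L3  ⟶  SS  (L3)  txn=∅  M[L3]=88
step 10: P0: load  L3  ⟶  SS  (L3)  txn=∅  M[L3]=88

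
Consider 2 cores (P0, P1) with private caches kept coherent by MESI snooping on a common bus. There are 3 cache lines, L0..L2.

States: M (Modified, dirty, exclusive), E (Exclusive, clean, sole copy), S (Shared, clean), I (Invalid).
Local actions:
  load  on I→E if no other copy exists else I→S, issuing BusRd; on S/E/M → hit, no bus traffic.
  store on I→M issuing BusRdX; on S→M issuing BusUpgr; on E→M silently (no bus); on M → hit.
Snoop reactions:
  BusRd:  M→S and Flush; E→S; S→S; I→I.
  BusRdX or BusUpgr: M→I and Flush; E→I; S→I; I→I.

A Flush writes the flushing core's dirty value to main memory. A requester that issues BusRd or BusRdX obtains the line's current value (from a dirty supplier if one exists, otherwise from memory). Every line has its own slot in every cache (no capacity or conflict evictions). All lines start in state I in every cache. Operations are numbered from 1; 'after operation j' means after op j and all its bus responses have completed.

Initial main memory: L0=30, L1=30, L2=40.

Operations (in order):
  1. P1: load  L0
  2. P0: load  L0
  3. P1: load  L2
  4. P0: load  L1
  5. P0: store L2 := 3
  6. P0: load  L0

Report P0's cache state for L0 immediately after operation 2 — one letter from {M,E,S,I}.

step 1: P1: load  L0  ⟶  IE  (L0)  txn=BusRd  M[L0]=30
step 2: P0: load  L0  ⟶  SS  (L0)  txn=BusRd  M[L0]=30
step 3: P1: load  L2  ⟶  IE  (L2)  txn=BusRd  M[L2]=40
step 4: P0: load  L1  ⟶  EI  (L1)  txn=BusRd  M[L1]=30
step 5: P0: store L2 := 3  ⟶  MI  (L2)  txn=BusRdX  M[L2]=40
step 6: P0: load  L0  ⟶  SS  (L0)  txn=∅  M[L0]=30

state = S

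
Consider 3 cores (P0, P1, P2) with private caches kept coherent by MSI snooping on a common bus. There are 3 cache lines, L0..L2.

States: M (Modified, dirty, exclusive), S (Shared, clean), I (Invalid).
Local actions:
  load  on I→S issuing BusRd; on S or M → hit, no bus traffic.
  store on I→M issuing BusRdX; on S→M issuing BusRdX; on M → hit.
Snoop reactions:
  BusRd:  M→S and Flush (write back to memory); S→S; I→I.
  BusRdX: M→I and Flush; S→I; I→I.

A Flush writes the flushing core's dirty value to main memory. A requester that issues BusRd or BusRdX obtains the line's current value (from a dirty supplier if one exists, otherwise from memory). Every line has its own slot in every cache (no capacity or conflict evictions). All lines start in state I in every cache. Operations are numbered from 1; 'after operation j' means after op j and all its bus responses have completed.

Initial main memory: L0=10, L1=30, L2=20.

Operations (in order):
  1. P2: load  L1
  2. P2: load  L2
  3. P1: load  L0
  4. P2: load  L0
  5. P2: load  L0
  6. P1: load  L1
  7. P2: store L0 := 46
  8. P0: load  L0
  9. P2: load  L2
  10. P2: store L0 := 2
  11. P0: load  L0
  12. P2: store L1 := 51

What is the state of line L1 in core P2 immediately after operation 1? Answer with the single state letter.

  op1 P2: load  L1 → I/I/S on L1; bus BusRd; mem=30
  op2 P2: load  L2 → I/I/S on L2; bus BusRd; mem=20
  op3 P1: load  L0 → I/S/I on L0; bus BusRd; mem=10
  op4 P2: load  L0 → I/S/S on L0; bus BusRd; mem=10
  op5 P2: load  L0 → I/S/S on L0; bus (none); mem=10
  op6 P1: load  L1 → I/S/S on L1; bus BusRd; mem=30
  op7 P2: store L0 := 46 → I/I/M on L0; bus BusRdX; mem=10
  op8 P0: load  L0 → S/I/S on L0; bus BusRd Flush; mem=46
  op9 P2: load  L2 → I/I/S on L2; bus (none); mem=20
  op10 P2: store L0 := 2 → I/I/M on L0; bus BusRdX; mem=46
  op11 P0: load  L0 → S/I/S on L0; bus BusRd Flush; mem=2
  op12 P2: store L1 := 51 → I/I/M on L1; bus BusRdX; mem=30

state = S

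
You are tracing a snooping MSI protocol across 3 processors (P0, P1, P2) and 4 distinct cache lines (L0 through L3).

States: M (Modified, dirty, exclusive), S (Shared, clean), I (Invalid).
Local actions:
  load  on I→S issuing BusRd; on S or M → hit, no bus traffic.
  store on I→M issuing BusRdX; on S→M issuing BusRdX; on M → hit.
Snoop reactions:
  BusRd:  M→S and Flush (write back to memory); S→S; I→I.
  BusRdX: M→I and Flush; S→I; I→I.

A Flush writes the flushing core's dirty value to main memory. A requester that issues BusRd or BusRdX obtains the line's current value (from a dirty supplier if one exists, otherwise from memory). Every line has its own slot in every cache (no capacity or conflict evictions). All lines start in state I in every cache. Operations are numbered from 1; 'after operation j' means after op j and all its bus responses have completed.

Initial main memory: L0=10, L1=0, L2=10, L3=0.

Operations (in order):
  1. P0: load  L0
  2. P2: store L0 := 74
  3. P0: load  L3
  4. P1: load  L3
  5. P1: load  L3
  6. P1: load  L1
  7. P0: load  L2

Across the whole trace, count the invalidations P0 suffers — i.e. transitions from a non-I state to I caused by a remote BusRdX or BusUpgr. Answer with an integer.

1. P0: load  L0  bus=[BusRd]  L0: P0=S P1=I P2=I  mem[L0]=10
2. P2: store L0 := 74  bus=[BusRdX]  L0: P0=I P1=I P2=M  mem[L0]=10
3. P0: load  L3  bus=[BusRd]  L3: P0=S P1=I P2=I  mem[L3]=0
4. P1: load  L3  bus=[BusRd]  L3: P0=S P1=S P2=I  mem[L3]=0
5. P1: load  L3  bus=[-]  L3: P0=S P1=S P2=I  mem[L3]=0
6. P1: load  L1  bus=[BusRd]  L1: P0=I P1=S P2=I  mem[L1]=0
7. P0: load  L2  bus=[BusRd]  L2: P0=S P1=I P2=I  mem[L2]=10

invalidations = 1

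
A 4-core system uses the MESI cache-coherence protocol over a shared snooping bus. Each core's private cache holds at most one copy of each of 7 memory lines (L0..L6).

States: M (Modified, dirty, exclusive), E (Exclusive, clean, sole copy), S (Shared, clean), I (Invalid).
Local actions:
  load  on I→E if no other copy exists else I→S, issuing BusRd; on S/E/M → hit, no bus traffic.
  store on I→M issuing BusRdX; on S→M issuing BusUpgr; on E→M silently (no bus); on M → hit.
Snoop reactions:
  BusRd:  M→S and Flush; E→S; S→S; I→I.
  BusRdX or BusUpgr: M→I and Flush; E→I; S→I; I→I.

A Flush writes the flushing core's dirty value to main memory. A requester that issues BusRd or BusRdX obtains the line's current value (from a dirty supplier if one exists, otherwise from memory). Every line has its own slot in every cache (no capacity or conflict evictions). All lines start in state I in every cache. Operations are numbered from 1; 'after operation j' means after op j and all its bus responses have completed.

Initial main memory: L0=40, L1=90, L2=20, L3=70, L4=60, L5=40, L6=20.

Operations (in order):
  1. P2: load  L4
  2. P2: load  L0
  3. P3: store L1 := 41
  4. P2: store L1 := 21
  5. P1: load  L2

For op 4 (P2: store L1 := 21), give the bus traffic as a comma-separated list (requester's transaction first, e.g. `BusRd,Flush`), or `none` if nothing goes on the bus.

1. P2: load  L4  bus=[BusRd]  L4: P0=I P1=I P2=E P3=I  mem[L4]=60
2. P2: load  L0  bus=[BusRd]  L0: P0=I P1=I P2=E P3=I  mem[L0]=40
3. P3: store L1 := 41  bus=[BusRdX]  L1: P0=I P1=I P2=I P3=M  mem[L1]=90
4. P2: store L1 := 21  bus=[BusRdX,Flush]  L1: P0=I P1=I P2=M P3=I  mem[L1]=41
5. P1: load  L2  bus=[BusRd]  L2: P0=I P1=E P2=I P3=I  mem[L2]=20

bus = BusRdX,Flush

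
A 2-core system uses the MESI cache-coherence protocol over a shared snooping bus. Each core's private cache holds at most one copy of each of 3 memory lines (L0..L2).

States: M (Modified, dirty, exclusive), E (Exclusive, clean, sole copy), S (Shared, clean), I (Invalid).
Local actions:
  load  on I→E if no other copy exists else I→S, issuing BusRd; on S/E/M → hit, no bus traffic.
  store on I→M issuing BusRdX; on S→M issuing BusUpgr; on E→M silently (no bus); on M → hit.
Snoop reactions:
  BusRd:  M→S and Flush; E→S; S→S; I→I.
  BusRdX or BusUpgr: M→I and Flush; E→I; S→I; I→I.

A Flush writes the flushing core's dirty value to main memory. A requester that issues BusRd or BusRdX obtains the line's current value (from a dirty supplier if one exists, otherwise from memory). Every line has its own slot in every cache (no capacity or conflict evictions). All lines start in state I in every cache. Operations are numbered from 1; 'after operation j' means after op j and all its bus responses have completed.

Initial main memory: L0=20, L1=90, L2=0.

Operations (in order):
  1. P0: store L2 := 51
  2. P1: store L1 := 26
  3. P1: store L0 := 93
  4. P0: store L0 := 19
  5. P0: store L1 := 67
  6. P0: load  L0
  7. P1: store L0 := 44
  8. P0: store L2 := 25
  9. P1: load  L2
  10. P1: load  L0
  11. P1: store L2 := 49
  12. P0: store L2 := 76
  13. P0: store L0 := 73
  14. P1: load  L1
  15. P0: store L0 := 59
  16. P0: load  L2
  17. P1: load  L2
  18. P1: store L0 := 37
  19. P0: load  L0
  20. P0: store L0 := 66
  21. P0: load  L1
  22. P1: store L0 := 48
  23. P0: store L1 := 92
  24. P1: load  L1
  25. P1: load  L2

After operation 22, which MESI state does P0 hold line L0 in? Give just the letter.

[1] P0: store L2 := 51 | P0:M(51), P1:I | bus: BusRdX
[2] P1: store L1 := 26 | P0:I, P1:M(26) | bus: BusRdX
[3] P1: store L0 := 93 | P0:I, P1:M(93) | bus: BusRdX
[4] P0: store L0 := 19 | P0:M(19), P1:I | bus: BusRdX,Flush
[5] P0: store L1 := 67 | P0:M(67), P1:I | bus: BusRdX,Flush
[6] P0: load  L0 | P0:M(19), P1:I | bus: none
[7] P1: store L0 := 44 | P0:I, P1:M(44) | bus: BusRdX,Flush
[8] P0: store L2 := 25 | P0:M(25), P1:I | bus: none
[9] P1: load  L2 | P0:S(25), P1:S(25) | bus: BusRd,Flush
[10] P1: load  L0 | P0:I, P1:M(44) | bus: none
[11] P1: store L2 := 49 | P0:I, P1:M(49) | bus: BusUpgr
[12] P0: store L2 := 76 | P0:M(76), P1:I | bus: BusRdX,Flush
[13] P0: store L0 := 73 | P0:M(73), P1:I | bus: BusRdX,Flush
[14] P1: load  L1 | P0:S(67), P1:S(67) | bus: BusRd,Flush
[15] P0: store L0 := 59 | P0:M(59), P1:I | bus: none
[16] P0: load  L2 | P0:M(76), P1:I | bus: none
[17] P1: load  L2 | P0:S(76), P1:S(76) | bus: BusRd,Flush
[18] P1: store L0 := 37 | P0:I, P1:M(37) | bus: BusRdX,Flush
[19] P0: load  L0 | P0:S(37), P1:S(37) | bus: BusRd,Flush
[20] P0: store L0 := 66 | P0:M(66), P1:I | bus: BusUpgr
[21] P0: load  L1 | P0:S(67), P1:S(67) | bus: none
[22] P1: store L0 := 48 | P0:I, P1:M(48) | bus: BusRdX,Flush
[23] P0: store L1 := 92 | P0:M(92), P1:I | bus: BusUpgr
[24] P1: load  L1 | P0:S(92), P1:S(92) | bus: BusRd,Flush
[25] P1: load  L2 | P0:S(76), P1:S(76) | bus: none

state = I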